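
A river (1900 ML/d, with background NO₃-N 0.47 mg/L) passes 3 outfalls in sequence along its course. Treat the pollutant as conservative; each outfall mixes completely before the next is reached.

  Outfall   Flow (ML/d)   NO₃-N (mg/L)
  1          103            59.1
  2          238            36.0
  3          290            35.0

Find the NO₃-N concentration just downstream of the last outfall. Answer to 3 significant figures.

10.2 mg/L

Outfall 1: combined Q = 2003 ML/d; C = (1900·0.4700 + 103.0·59.10)/2003 = 3.485 mg/L.
Outfall 2: combined Q = 2241 ML/d; C = (2003·3.485 + 238.0·36.00)/2241 = 6.938 mg/L.
Outfall 3: combined Q = 2531 ML/d; C = (2241·6.938 + 290.0·35.00)/2531 = 10.15 mg/L.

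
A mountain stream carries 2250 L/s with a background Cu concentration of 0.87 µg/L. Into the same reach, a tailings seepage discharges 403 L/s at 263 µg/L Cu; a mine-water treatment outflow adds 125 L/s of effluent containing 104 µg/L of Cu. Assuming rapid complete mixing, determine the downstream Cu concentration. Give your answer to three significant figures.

Mass balance: C = (2250·0.8700 + 403.0·263.0 + 125.0·104.0) / 2778 = 120900/2778 = 43.54 µg/L.

43.5 µg/L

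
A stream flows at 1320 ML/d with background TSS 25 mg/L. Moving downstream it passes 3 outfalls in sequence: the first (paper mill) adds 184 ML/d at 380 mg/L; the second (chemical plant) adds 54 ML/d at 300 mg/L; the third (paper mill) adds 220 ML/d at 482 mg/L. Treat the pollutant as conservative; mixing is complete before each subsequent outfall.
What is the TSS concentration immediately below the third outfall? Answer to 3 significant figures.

After outfall 1: Q = 1320 + 184.0 = 1504 ML/d; C = (1320·25.00 + 184.0·380.0)/1504 = 68.43 mg/L.
After outfall 2: Q = 1504 + 54.00 = 1558 ML/d; C = (1504·68.43 + 54.00·300.0)/1558 = 76.46 mg/L.
After outfall 3: Q = 1558 + 220.0 = 1778 ML/d; C = (1558·76.46 + 220.0·482.0)/1778 = 126.6 mg/L.

127 mg/L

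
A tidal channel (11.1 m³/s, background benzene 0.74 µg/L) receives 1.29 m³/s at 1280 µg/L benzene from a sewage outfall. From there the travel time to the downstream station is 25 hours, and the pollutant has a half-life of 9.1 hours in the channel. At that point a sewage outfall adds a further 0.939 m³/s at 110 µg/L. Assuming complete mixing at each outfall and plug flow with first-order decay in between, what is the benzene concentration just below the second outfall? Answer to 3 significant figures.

26.3 µg/L

Mass balance: C = (11.10·0.7400 + 1.290·1280) / 12.39 = 1659/12.39 = 133.9 µg/L; combined flow 12.39 m³/s.
Half-life 9.1 h → k = ln 2 / 9.1 = 0.07617 h⁻¹ = 1.828 d⁻¹.
Decay over the reach: 133.9·exp(−kt) = 133.9·0.1489 = 19.95 µg/L.
At the second outfall, C = (12.39·19.95 + 0.9390·110.0) / (12.39 + 0.9390) = 26.29 µg/L.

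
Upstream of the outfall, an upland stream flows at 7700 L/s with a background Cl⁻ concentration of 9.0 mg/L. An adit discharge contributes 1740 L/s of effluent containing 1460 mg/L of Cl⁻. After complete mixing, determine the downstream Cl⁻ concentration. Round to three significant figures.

276 mg/L

Mass balance: C = (7700·9.000 + 1740·1460) / 9440 = 2610000/9440 = 276.5 mg/L.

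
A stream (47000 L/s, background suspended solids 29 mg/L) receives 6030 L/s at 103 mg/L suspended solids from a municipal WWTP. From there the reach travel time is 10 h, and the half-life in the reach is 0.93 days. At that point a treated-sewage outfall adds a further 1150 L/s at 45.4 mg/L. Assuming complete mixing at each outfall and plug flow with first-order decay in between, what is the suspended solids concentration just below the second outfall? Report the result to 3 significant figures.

Flow-weighted average: C = (47000·29.00 + 6030·103.0) / 53030 = 1984000/53030 = 37.41 mg/L; combined flow 53030 L/s.
Half-life 0.93 d → k = ln 2 / 0.93 = 0.7453 d⁻¹.
Applying C = C₀e^(−kt): 37.41 × 0.7330 = 27.43 mg/L.
Second outfall: C = (53030·27.43 + 1150·45.40)/54180 = 27.81 mg/L.

27.8 mg/L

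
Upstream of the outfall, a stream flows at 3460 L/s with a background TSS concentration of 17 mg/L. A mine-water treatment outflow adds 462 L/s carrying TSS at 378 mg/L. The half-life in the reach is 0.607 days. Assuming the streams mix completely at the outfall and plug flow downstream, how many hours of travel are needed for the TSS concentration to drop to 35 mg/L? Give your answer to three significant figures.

Conservation of mass: C = (3460·17.00 + 462.0·378.0) / 3922 = 233500/3922 = 59.52 mg/L.
Half-life 0.607 d → k = ln 2 / 0.607 = 1.142 d⁻¹.
59.52·exp(−k·t) = 35 → t = ln(59.52/35)/k = 40180 s = 11.16 h.

11.2 h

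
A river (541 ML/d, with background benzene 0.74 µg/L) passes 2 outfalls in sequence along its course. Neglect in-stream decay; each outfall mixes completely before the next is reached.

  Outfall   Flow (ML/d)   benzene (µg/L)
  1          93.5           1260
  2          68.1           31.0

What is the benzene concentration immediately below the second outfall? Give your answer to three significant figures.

171 µg/L

Outfall 1: combined Q = 634.5 ML/d; C = (541.0·0.7400 + 93.50·1260)/634.5 = 186.3 µg/L.
Outfall 2: combined Q = 702.6 ML/d; C = (634.5·186.3 + 68.10·31.00)/702.6 = 171.3 µg/L.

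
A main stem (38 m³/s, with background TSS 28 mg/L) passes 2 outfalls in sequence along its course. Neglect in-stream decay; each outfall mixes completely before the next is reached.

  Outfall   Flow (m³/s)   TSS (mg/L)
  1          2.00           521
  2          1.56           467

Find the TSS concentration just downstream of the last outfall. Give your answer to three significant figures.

68.2 mg/L

After outfall 1: Q = 38.00 + 2.000 = 40.00 m³/s; C = (38.00·28.00 + 2.000·521.0)/40.00 = 52.65 mg/L.
After outfall 2: Q = 40.00 + 1.560 = 41.56 m³/s; C = (40.00·52.65 + 1.560·467.0)/41.56 = 68.20 mg/L.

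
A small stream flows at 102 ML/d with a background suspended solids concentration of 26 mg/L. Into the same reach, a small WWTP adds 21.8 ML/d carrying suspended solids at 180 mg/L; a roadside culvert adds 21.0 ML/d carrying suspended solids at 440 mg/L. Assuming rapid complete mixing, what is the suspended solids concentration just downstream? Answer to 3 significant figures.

Conservation of mass: C = (102.0·26.00 + 21.80·180.0 + 21.00·440.0) / 144.8 = 15820/144.8 = 109.2 mg/L.

109 mg/L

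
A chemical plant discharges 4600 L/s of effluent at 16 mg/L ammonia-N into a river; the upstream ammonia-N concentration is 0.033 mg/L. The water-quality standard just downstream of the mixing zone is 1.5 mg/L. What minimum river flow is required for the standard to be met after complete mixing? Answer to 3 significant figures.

Set C_mix = 1.5: (Q·0.03300 + 4600·16.00) / (Q + 4600) = 1.5
→ Q = 4600·(16.00 − 1.5)/(1.5 − 0.03300) = 45470 L/s.

45500 L/s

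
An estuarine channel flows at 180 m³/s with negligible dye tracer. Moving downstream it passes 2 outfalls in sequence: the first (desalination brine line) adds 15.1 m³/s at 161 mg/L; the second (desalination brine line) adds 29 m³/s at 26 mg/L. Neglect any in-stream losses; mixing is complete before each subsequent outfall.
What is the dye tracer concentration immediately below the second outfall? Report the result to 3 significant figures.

Below outfall 1: Q → 195.1 m³/s, C = (180.0·0 + 15.10·161.0)/195.1 = 12.46 mg/L.
Below outfall 2: Q → 224.1 m³/s, C = (195.1·12.46 + 29.00·26.00)/224.1 = 14.21 mg/L.

14.2 mg/L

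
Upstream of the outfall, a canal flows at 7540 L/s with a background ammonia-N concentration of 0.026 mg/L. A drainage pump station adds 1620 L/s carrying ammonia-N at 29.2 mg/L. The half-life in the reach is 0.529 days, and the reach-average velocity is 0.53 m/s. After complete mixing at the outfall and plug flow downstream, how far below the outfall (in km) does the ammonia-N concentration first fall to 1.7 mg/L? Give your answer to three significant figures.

39.0 km

After mixing, C = (7540·0.02600 + 1620·29.20) / 9160 = 47500/9160 = 5.186 mg/L.
Half-life 0.529 d → k = ln 2 / 0.529 = 1.310 d⁻¹.
Set 5.186·exp(−k·t) = 1.7 → t = ln(5.186/1.7)/k = 73540 s = 20.43 h.
Distance = v·t = 0.53·73540 = 38980 m = 38.98 km.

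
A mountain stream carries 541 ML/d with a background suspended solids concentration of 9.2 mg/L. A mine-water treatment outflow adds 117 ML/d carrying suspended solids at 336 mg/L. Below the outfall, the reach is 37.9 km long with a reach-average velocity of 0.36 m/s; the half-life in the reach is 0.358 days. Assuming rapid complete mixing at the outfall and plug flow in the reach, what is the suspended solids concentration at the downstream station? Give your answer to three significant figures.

6.36 mg/L

Mixed concentration C = ΣQC/ΣQ = (541.0·9.200 + 117.0·336.0) / 658.0 = 44290/658.0 = 67.31 mg/L.
Travel time t = 37.9·1000 / 0.36 = 105300 s = 29.24 h.
Half-life 0.358 d → k = ln 2 / 0.358 = 1.936 d⁻¹.
Applying C = C₀e^(−kt): 67.31 × 0.09450 = 6.360 mg/L.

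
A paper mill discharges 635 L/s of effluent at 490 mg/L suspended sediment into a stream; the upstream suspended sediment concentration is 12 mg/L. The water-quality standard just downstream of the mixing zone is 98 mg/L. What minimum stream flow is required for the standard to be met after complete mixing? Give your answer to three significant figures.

2890 L/s

Set C_mix = 98: (Q·12.00 + 635.0·490.0) / (Q + 635.0) = 98
→ Q = 635.0·(490.0 − 98)/(98 − 12.00) = 2894 L/s.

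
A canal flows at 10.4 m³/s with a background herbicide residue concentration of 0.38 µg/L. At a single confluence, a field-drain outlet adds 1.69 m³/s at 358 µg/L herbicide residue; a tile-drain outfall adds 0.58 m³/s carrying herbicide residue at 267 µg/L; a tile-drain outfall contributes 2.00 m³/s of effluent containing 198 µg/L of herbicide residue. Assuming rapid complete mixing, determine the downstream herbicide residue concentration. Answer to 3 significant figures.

79.1 µg/L

Conservation of mass: C = (10.40·0.3800 + 1.690·358.0 + 0.5800·267.0 + 2.000·198.0) / 14.67 = 1160/14.67 = 79.06 µg/L.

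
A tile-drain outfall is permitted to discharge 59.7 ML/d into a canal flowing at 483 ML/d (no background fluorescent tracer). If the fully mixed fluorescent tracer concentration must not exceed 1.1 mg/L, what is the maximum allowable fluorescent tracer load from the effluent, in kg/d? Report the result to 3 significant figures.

Mass balance at the limit: 483.0·0 + 59.70·Cₑ = 542.7·1.1 → Cₑ = 9.999 mg/L.
59.70 ML/d = 0.6910 m³/s. Load = 0.6910 m³/s × 9.999 g/m³ × 86 400 s/d = 597.0 kg/d.

597 kg/d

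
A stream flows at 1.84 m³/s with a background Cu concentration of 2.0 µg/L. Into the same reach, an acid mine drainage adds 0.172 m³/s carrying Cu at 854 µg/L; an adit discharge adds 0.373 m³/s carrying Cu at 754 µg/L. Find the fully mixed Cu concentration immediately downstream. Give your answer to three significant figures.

181 µg/L

Mixed concentration C = ΣQC/ΣQ = (1.840·2.000 + 0.1720·854.0 + 0.3730·754.0) / 2.385 = 431.8/2.385 = 181.1 µg/L.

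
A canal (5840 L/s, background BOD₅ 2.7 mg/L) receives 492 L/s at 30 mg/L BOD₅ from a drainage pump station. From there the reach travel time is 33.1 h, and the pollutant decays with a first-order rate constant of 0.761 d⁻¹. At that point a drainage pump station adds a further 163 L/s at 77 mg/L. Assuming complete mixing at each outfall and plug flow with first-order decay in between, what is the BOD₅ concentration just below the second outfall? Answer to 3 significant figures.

Mixed concentration C = ΣQC/ΣQ = (5840·2.700 + 492.0·30.00) / 6332 = 30530/6332 = 4.821 mg/L; combined flow 6332 L/s.
Applying C = C₀e^(−kt): 4.821 × 0.3501 = 1.688 mg/L.
Second outfall: C = (6332·1.688 + 163.0·77.00)/6495 = 3.578 mg/L.

3.58 mg/L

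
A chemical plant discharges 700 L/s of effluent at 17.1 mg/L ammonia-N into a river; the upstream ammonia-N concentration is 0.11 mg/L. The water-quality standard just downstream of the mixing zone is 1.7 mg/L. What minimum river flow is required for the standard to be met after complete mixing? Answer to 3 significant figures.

6780 L/s

Set C_mix = 1.7: (Q·0.1100 + 700.0·17.10) / (Q + 700.0) = 1.7
→ Q = 700.0·(17.10 − 1.7)/(1.7 − 0.1100) = 6780 L/s.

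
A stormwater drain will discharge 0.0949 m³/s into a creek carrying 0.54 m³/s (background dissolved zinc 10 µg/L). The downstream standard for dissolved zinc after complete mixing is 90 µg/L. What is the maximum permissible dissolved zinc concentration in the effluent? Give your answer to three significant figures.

At the limit, (Qr·Cr + Qe·Cₑ)/(Qr + Qe) = 90:
Cₑ = (0.6349·90 − 0.5400·10.00) / 0.09490 = 545.2 µg/L.

545 µg/L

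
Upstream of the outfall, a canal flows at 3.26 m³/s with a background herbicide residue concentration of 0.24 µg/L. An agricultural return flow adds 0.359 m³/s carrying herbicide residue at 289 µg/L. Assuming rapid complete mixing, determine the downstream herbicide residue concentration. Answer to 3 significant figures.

Conservation of mass: C = (3.260·0.2400 + 0.3590·289.0) / 3.619 = 104.5/3.619 = 28.88 µg/L.

28.9 µg/L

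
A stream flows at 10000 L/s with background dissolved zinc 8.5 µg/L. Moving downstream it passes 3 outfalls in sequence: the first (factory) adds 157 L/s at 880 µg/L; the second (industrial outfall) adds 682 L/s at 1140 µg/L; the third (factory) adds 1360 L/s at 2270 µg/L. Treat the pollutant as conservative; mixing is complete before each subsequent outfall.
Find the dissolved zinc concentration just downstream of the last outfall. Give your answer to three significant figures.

335 µg/L

Outfall 1: combined Q = 10160 L/s; C = (10000·8.500 + 157.0·880.0)/10160 = 21.97 µg/L.
Outfall 2: combined Q = 10840 L/s; C = (10160·21.97 + 682.0·1140)/10840 = 92.32 µg/L.
Outfall 3: combined Q = 12200 L/s; C = (10840·92.32 + 1360·2270)/12200 = 335.1 µg/L.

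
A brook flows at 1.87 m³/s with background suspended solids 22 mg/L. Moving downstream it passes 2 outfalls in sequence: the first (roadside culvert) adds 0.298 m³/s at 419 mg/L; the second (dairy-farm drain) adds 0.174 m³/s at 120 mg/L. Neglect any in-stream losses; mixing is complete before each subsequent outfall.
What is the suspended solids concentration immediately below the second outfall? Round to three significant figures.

After outfall 1: Q = 1.870 + 0.2980 = 2.168 m³/s; C = (1.870·22.00 + 0.2980·419.0)/2.168 = 76.57 mg/L.
After outfall 2: Q = 2.168 + 0.1740 = 2.342 m³/s; C = (2.168·76.57 + 0.1740·120.0)/2.342 = 79.80 mg/L.

79.8 mg/L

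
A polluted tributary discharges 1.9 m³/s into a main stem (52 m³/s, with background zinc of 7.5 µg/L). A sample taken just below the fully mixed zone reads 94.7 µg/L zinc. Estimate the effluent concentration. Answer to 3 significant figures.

Mass balance: 52.00·7.500 + 1.900·Cₑ = 53.90·94.70
→ Cₑ = (53.90·94.70 − 52.00·7.500) / 1.900 = 2481 µg/L.

2480 µg/L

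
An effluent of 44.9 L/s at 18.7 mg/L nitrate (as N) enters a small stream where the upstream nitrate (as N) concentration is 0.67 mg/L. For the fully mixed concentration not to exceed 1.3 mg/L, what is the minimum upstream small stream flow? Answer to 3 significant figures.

1240 L/s

Set C_mix = 1.3: (Q·0.6700 + 44.90·18.70) / (Q + 44.90) = 1.3
→ Q = 44.90·(18.70 − 1.3)/(1.3 − 0.6700) = 1240 L/s.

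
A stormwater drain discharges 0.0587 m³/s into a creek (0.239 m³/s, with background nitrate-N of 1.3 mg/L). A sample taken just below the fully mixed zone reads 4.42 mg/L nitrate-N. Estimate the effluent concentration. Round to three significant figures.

17.1 mg/L

Mass balance: 0.2390·1.300 + 0.05870·Cₑ = 0.2977·4.420
→ Cₑ = (0.2977·4.420 − 0.2390·1.300) / 0.05870 = 17.12 mg/L.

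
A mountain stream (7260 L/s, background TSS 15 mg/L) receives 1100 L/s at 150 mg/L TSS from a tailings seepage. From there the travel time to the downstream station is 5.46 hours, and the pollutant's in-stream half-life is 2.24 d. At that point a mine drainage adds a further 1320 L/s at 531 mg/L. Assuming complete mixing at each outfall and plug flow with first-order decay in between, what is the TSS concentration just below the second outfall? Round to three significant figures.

98.8 mg/L

Mixed concentration C = ΣQC/ΣQ = (7260·15.00 + 1100·150.0) / 8360 = 273900/8360 = 32.76 mg/L; combined flow 8360 L/s.
Half-life 2.24 d → k = ln 2 / 2.24 = 0.3094 d⁻¹.
After decay, C = 32.76 × e^(−kt) = 32.76 × 0.9320 = 30.54 mg/L.
Second outfall: C = (8360·30.54 + 1320·531.0)/9680 = 98.78 mg/L.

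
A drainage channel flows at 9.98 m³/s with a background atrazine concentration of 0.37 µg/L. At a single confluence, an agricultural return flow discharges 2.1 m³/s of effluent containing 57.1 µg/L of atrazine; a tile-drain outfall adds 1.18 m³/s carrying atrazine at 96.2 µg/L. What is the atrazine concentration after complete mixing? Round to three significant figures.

17.9 µg/L

Flow-weighted average: C = (9.980·0.3700 + 2.100·57.10 + 1.180·96.20) / 13.26 = 237.1/13.26 = 17.88 µg/L.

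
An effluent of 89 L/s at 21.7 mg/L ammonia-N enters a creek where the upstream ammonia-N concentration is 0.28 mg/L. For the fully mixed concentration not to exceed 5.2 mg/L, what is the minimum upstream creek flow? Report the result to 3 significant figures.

Set C_mix = 5.2: (Q·0.2800 + 89.00·21.70) / (Q + 89.00) = 5.2
→ Q = 89.00·(21.70 − 5.2)/(5.2 − 0.2800) = 298.5 L/s.

298 L/s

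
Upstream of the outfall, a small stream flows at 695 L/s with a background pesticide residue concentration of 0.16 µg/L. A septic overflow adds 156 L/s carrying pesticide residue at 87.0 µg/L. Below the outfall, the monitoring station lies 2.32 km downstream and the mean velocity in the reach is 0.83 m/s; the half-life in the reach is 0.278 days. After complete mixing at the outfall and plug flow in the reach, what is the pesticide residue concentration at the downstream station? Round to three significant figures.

Mixed concentration C = ΣQC/ΣQ = (695.0·0.1600 + 156.0·87.00) / 851.0 = 13680/851.0 = 16.08 µg/L.
Travel time t = 2.32·1000 / 0.83 = 2795 s = 0.7764 h.
Half-life 0.278 d → k = ln 2 / 0.278 = 2.493 d⁻¹.
Applying C = C₀e^(−kt): 16.08 × 0.9225 = 14.83 µg/L.

14.8 µg/L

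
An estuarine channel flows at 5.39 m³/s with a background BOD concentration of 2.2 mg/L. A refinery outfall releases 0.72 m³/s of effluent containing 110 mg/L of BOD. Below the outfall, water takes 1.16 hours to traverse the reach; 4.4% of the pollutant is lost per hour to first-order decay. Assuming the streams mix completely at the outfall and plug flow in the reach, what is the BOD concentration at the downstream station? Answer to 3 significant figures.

Flow-weighted average: C = (5.390·2.200 + 0.7200·110.0) / 6.110 = 91.06/6.110 = 14.90 mg/L.
4.4%/h lost → k = −ln(1 − 0.044) = 0.04500 h⁻¹.
Applying C = C₀e^(−kt): 14.90 × 0.9491 = 14.15 mg/L.

14.1 mg/L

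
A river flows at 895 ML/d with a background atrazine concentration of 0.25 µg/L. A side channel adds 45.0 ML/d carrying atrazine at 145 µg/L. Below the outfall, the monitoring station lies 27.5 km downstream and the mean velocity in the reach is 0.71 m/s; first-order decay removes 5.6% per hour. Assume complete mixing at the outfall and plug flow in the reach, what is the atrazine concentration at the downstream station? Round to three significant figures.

Conservation of mass: C = (895.0·0.2500 + 45.00·145.0) / 940.0 = 6749/940.0 = 7.180 µg/L.
Travel time t = 27.5·1000 / 0.71 = 38730 s = 10.76 h.
5.6%/h lost → k = −ln(1 − 0.056) = 0.05763 h⁻¹.
Applying C = C₀e^(−kt): 7.180 × 0.5379 = 3.862 µg/L.

3.86 µg/L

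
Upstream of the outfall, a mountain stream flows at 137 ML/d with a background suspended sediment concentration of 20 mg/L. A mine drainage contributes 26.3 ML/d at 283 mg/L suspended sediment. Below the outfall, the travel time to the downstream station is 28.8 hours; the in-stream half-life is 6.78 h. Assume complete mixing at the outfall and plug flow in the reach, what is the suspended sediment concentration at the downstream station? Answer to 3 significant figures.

3.28 mg/L

Conservation of mass: C = (137.0·20.00 + 26.30·283.0) / 163.3 = 10180/163.3 = 62.36 mg/L.
Half-life 6.78 h → k = ln 2 / 6.78 = 0.1022 h⁻¹ = 2.454 d⁻¹.
Applying C = C₀e^(−kt): 62.36 × 0.05264 = 3.282 mg/L.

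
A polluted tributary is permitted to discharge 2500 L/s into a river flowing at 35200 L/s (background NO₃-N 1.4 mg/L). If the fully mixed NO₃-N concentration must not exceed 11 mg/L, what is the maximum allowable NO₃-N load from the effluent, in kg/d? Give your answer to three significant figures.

31600 kg/d

Mass balance at the limit: 35200·1.400 + 2500·Cₑ = 37700·11 → Cₑ = 146.2 mg/L.
2500 L/s = 2.500 m³/s. Load = 2.500 m³/s × 146.2 g/m³ × 86 400 s/d = 31570 kg/d.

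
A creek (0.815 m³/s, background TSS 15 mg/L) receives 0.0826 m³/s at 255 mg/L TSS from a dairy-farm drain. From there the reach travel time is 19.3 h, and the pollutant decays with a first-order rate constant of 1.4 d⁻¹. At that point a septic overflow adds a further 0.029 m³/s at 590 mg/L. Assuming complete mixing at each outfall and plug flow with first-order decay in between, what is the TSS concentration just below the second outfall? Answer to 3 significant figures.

Flow-weighted average: C = (0.8150·15.00 + 0.08260·255.0) / 0.8976 = 33.29/0.8976 = 37.09 mg/L; combined flow 0.8976 m³/s.
First-order decay: C = 37.09·exp(−k·t) = 37.09·0.3244 = 12.03 mg/L.
At the second outfall, C = (0.8976·12.03 + 0.02900·590.0) / (0.8976 + 0.02900) = 30.12 mg/L.

30.1 mg/L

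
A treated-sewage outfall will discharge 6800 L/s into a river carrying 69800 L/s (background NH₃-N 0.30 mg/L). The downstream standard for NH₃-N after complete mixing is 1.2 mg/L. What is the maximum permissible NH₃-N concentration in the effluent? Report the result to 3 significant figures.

At the limit, (Qr·Cr + Qe·Cₑ)/(Qr + Qe) = 1.2:
Cₑ = (76600·1.2 − 69800·0.3000) / 6800 = 10.44 mg/L.

10.4 mg/L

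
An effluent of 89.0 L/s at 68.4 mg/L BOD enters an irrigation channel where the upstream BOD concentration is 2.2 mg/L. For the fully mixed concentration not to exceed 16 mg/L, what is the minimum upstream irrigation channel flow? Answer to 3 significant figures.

Set C_mix = 16: (Q·2.200 + 89.00·68.40) / (Q + 89.00) = 16
→ Q = 89.00·(68.40 − 16)/(16 − 2.200) = 337.9 L/s.

338 L/s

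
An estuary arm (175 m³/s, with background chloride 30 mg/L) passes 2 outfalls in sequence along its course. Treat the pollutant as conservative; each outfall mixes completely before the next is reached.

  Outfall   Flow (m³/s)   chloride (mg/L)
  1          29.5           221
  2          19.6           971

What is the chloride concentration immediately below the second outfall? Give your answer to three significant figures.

Below outfall 1: Q → 204.5 m³/s, C = (175.0·30.00 + 29.50·221.0)/204.5 = 57.55 mg/L.
Below outfall 2: Q → 224.1 m³/s, C = (204.5·57.55 + 19.60·971.0)/224.1 = 137.4 mg/L.

137 mg/L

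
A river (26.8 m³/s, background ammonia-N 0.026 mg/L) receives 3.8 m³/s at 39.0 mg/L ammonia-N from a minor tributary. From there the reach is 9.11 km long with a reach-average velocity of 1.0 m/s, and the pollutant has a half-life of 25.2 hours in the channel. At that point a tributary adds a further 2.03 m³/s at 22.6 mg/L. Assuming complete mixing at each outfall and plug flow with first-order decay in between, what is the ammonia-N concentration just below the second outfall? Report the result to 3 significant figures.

5.66 mg/L

Conservation of mass: C = (26.80·0.02600 + 3.800·39.00) / 30.60 = 148.9/30.60 = 4.866 mg/L; combined flow 30.60 m³/s.
Travel time t = 9.11·1000 / 1.0 = 9110 s = 2.531 h.
Half-life 25.2 h → k = ln 2 / 25.2 = 0.02751 h⁻¹ = 0.6601 d⁻¹.
First-order decay: C = 4.866·exp(−k·t) = 4.866·0.9328 = 4.539 mg/L.
Second outfall: C = (30.60·4.539 + 2.030·22.60)/32.63 = 5.662 mg/L.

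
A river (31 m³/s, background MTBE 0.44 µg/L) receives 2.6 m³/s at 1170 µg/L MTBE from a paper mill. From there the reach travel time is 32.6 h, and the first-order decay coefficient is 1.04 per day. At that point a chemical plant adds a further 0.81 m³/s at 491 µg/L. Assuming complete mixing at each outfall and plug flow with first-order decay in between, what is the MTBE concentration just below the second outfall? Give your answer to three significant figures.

After mixing, C = (31.00·0.4400 + 2.600·1170) / 33.60 = 3056/33.60 = 90.94 µg/L; combined flow 33.60 m³/s.
After decay, C = 90.94 × e^(−kt) = 90.94 × 0.2435 = 22.14 µg/L.
At the second outfall, C = (33.60·22.14 + 0.8100·491.0) / (33.60 + 0.8100) = 33.18 µg/L.

33.2 µg/L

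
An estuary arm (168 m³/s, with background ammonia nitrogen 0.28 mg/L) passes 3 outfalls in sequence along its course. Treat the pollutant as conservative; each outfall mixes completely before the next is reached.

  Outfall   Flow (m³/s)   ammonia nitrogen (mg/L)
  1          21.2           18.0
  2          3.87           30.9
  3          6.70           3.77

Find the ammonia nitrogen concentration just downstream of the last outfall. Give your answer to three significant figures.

2.87 mg/L

Below outfall 1: Q → 189.2 m³/s, C = (168.0·0.2800 + 21.20·18.00)/189.2 = 2.266 mg/L.
Below outfall 2: Q → 193.1 m³/s, C = (189.2·2.266 + 3.870·30.90)/193.1 = 2.840 mg/L.
Below outfall 3: Q → 199.8 m³/s, C = (193.1·2.840 + 6.700·3.770)/199.8 = 2.871 mg/L.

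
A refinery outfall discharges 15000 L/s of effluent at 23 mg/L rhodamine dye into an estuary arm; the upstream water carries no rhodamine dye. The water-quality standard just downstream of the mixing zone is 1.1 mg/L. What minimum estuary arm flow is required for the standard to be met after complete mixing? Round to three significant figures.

Set C_mix = 1.1: (Q·0 + 15000·23.00) / (Q + 15000) = 1.1
→ Q = 15000·(23.00 − 1.1)/(1.1 − 0) = 298600 L/s.

299000 L/s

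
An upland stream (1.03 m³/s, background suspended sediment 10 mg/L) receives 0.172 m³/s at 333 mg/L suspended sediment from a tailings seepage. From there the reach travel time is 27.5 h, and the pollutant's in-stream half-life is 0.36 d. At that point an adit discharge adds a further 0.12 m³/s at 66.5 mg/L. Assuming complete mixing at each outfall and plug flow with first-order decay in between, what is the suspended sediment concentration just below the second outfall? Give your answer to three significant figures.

11.7 mg/L

Mass balance: C = (1.030·10.00 + 0.1720·333.0) / 1.202 = 67.58/1.202 = 56.22 mg/L; combined flow 1.202 m³/s.
Half-life 0.36 d → k = ln 2 / 0.36 = 1.925 d⁻¹.
Applying C = C₀e^(−kt): 56.22 × 0.1101 = 6.191 mg/L.
Second outfall: C = (1.202·6.191 + 0.1200·66.50)/1.322 = 11.67 mg/L.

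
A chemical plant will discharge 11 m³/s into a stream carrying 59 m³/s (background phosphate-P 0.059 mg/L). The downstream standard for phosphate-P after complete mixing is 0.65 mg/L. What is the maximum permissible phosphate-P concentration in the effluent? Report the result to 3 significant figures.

At the limit, (Qr·Cr + Qe·Cₑ)/(Qr + Qe) = 0.65:
Cₑ = (70.00·0.65 − 59.00·0.05900) / 11.00 = 3.820 mg/L.

3.82 mg/L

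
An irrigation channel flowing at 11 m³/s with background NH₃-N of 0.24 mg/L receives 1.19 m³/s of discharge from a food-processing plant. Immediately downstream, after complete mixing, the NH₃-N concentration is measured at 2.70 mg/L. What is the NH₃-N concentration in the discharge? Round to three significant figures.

Mass balance: 11.00·0.2400 + 1.190·Cₑ = 12.19·2.700
→ Cₑ = (12.19·2.700 − 11.00·0.2400) / 1.190 = 25.44 mg/L.

25.4 mg/L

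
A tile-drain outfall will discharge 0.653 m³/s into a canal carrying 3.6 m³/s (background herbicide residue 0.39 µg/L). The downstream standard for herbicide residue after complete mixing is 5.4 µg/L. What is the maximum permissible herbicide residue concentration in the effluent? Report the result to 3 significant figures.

At the limit, (Qr·Cr + Qe·Cₑ)/(Qr + Qe) = 5.4:
Cₑ = (4.253·5.4 − 3.600·0.3900) / 0.6530 = 33.02 µg/L.

33.0 µg/L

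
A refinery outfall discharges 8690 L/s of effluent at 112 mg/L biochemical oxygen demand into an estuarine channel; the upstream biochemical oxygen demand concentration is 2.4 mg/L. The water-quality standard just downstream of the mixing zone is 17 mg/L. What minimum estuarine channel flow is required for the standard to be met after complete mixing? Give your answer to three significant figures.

56500 L/s

Set C_mix = 17: (Q·2.400 + 8690·112.0) / (Q + 8690) = 17
→ Q = 8690·(112.0 − 17)/(17 − 2.400) = 56540 L/s.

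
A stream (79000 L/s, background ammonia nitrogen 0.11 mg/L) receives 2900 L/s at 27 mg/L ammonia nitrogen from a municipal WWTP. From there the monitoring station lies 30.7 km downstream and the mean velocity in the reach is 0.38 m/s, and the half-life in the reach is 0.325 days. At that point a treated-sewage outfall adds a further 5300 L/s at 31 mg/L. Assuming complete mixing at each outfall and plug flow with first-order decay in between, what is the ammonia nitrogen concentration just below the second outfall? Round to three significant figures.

Mixed concentration C = ΣQC/ΣQ = (79000·0.1100 + 2900·27.00) / 81900 = 86990/81900 = 1.062 mg/L; combined flow 81900 L/s.
Travel time t = 30.7·1000 / 0.38 = 80790 s = 22.44 h.
Half-life 0.325 d → k = ln 2 / 0.325 = 2.133 d⁻¹.
Decay over the reach: 1.062·exp(−kt) = 1.062·0.1361 = 0.1446 mg/L.
Second outfall: C = (81900·0.1446 + 5300·31.00)/87200 = 2.020 mg/L.

2.02 mg/L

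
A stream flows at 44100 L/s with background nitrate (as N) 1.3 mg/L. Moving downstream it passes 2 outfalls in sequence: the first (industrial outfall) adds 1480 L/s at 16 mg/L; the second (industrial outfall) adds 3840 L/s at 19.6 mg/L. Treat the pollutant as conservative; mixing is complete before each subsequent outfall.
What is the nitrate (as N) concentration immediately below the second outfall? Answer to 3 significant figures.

3.16 mg/L

Below outfall 1: Q → 45580 L/s, C = (44100·1.300 + 1480·16.00)/45580 = 1.777 mg/L.
Below outfall 2: Q → 49420 L/s, C = (45580·1.777 + 3840·19.60)/49420 = 3.162 mg/L.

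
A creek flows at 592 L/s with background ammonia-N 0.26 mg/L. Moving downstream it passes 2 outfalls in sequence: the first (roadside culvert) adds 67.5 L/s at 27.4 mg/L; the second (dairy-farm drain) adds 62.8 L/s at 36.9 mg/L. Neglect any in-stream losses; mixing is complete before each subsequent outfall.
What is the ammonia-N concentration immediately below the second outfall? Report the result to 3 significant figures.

5.98 mg/L

Outfall 1: combined Q = 659.5 L/s; C = (592.0·0.2600 + 67.50·27.40)/659.5 = 3.038 mg/L.
Outfall 2: combined Q = 722.3 L/s; C = (659.5·3.038 + 62.80·36.90)/722.3 = 5.982 mg/L.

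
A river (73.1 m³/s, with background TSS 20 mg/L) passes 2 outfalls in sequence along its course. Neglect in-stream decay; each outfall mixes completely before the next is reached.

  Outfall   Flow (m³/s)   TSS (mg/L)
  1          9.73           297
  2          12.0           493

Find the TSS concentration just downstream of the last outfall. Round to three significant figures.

108 mg/L

Below outfall 1: Q → 82.83 m³/s, C = (73.10·20.00 + 9.730·297.0)/82.83 = 52.54 mg/L.
Below outfall 2: Q → 94.83 m³/s, C = (82.83·52.54 + 12.00·493.0)/94.83 = 108.3 mg/L.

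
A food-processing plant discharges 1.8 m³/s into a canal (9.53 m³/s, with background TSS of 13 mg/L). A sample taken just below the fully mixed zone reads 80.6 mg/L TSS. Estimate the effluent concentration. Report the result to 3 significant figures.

Mass balance: 9.530·13.00 + 1.800·Cₑ = 11.33·80.60
→ Cₑ = (11.33·80.60 − 9.530·13.00) / 1.800 = 438.5 mg/L.

439 mg/L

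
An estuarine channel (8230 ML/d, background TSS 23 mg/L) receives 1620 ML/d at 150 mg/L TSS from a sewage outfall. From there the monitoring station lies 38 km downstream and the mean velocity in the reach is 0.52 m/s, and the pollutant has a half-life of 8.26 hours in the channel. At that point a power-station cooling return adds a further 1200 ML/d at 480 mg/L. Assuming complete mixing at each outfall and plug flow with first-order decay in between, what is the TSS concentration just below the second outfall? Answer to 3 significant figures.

Flow-weighted average: C = (8230·23.00 + 1620·150.0) / 9850 = 432300/9850 = 43.89 mg/L; combined flow 9850 ML/d.
Travel time t = 38·1000 / 0.52 = 73080 s = 20.30 h.
Half-life 8.26 h → k = ln 2 / 8.26 = 0.08392 h⁻¹ = 2.014 d⁻¹.
After decay, C = 43.89 × e^(−kt) = 43.89 × 0.1821 = 7.990 mg/L.
At the second outfall, C = (9850·7.990 + 1200·480.0) / (9850 + 1200) = 59.25 mg/L.

59.2 mg/L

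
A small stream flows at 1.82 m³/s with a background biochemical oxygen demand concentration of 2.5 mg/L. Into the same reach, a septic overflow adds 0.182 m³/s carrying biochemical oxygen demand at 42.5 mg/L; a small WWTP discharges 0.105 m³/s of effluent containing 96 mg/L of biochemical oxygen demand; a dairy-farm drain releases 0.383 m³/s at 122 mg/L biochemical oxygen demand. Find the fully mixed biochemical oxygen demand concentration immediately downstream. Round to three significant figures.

Mass balance: C = (1.820·2.500 + 0.1820·42.50 + 0.1050·96.00 + 0.3830·122.0) / 2.490 = 69.09/2.490 = 27.75 mg/L.

27.7 mg/L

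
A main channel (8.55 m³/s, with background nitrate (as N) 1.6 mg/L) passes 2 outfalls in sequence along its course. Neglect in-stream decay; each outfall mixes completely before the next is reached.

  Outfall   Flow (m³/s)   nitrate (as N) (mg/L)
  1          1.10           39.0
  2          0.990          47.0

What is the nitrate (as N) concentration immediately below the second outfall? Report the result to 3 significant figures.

9.69 mg/L

After outfall 1: Q = 8.550 + 1.100 = 9.650 m³/s; C = (8.550·1.600 + 1.100·39.00)/9.650 = 5.863 mg/L.
After outfall 2: Q = 9.650 + 0.9900 = 10.64 m³/s; C = (9.650·5.863 + 0.9900·47.00)/10.64 = 9.691 mg/L.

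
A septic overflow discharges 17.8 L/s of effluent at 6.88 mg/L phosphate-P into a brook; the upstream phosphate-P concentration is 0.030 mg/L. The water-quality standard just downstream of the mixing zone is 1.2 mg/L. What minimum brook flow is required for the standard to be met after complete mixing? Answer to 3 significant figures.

Set C_mix = 1.2: (Q·0.03000 + 17.80·6.880) / (Q + 17.80) = 1.2
→ Q = 17.80·(6.880 − 1.2)/(1.2 − 0.03000) = 86.41 L/s.

86.4 L/s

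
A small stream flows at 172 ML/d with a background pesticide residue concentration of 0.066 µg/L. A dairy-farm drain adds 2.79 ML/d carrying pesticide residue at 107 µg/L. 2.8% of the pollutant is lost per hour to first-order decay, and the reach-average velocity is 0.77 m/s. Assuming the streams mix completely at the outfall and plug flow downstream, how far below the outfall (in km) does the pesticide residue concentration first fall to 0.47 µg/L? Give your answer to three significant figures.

Conservation of mass: C = (172.0·0.06600 + 2.790·107.0) / 174.8 = 309.9/174.8 = 1.773 µg/L.
2.8%/h lost → k = −ln(1 − 0.028) = 0.02840 h⁻¹.
Set 1.773·exp(−k·t) = 0.47 → t = ln(1.773/0.47)/k = 168300 s = 46.75 h.
Distance = v·t = 0.77·168300 = 129600 m = 129.6 km.

130 km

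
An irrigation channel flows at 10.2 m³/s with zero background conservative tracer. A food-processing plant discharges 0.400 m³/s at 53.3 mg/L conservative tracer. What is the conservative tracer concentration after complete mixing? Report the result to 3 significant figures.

After mixing, C = (10.20·0 + 0.4000·53.30) / 10.60 = 21.32/10.60 = 2.011 mg/L.

2.01 mg/L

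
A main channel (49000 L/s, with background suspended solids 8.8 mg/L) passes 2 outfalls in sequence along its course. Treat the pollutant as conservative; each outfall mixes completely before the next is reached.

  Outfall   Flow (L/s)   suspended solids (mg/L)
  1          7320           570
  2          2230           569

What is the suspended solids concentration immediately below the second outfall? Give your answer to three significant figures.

Outfall 1: combined Q = 56320 L/s; C = (49000·8.800 + 7320·570.0)/56320 = 81.74 mg/L.
Outfall 2: combined Q = 58550 L/s; C = (56320·81.74 + 2230·569.0)/58550 = 100.3 mg/L.

100 mg/L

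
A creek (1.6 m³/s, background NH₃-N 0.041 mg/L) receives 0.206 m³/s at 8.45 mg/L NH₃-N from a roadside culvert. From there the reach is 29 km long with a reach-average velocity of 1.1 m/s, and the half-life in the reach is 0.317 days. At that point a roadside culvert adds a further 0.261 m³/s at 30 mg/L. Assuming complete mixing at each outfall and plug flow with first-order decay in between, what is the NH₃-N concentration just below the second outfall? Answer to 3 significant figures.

4.24 mg/L

Mixed concentration C = ΣQC/ΣQ = (1.600·0.04100 + 0.2060·8.450) / 1.806 = 1.806/1.806 = 1.000 mg/L; combined flow 1.806 m³/s.
Travel time t = 29·1000 / 1.1 = 26360 s = 7.323 h.
Half-life 0.317 d → k = ln 2 / 0.317 = 2.187 d⁻¹.
First-order decay: C = 1.000·exp(−k·t) = 1.000·0.5131 = 0.5132 mg/L.
Second outfall: C = (1.806·0.5132 + 0.2610·30.00)/2.067 = 4.237 mg/L.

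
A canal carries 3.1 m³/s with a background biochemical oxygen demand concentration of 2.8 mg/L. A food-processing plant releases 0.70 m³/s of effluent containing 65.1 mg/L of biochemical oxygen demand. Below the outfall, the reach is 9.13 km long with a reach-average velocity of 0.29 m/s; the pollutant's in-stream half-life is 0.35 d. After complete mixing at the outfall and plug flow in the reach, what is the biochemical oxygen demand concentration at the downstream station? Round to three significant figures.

6.94 mg/L

After mixing, C = (3.100·2.800 + 0.7000·65.10) / 3.800 = 54.25/3.800 = 14.28 mg/L.
Travel time t = 9.13·1000 / 0.29 = 31480 s = 8.745 h.
Half-life 0.35 d → k = ln 2 / 0.35 = 1.980 d⁻¹.
Applying C = C₀e^(−kt): 14.28 × 0.4860 = 6.938 mg/L.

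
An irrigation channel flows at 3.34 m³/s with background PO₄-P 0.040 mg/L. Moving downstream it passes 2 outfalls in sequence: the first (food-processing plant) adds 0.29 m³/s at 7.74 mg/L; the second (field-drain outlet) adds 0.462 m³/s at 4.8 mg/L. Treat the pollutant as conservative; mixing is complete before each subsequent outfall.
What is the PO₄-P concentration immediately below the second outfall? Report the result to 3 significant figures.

1.12 mg/L

Outfall 1: combined Q = 3.630 m³/s; C = (3.340·0.04000 + 0.2900·7.740)/3.630 = 0.6552 mg/L.
Outfall 2: combined Q = 4.092 m³/s; C = (3.630·0.6552 + 0.4620·4.800)/4.092 = 1.123 mg/L.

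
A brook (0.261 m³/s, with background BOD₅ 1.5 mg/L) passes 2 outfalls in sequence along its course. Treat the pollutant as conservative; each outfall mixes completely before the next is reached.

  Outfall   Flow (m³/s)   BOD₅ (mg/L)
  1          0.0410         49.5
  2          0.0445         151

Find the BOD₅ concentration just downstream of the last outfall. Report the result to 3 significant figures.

26.4 mg/L

After outfall 1: Q = 0.2610 + 0.04100 = 0.3020 m³/s; C = (0.2610·1.500 + 0.04100·49.50)/0.3020 = 8.017 mg/L.
After outfall 2: Q = 0.3020 + 0.04450 = 0.3465 m³/s; C = (0.3020·8.017 + 0.04450·151.0)/0.3465 = 26.38 mg/L.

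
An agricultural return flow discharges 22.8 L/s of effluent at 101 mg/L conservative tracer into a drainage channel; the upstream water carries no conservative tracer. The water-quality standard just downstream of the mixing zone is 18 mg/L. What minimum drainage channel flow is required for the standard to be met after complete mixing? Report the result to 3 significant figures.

105 L/s

Set C_mix = 18: (Q·0 + 22.80·101.0) / (Q + 22.80) = 18
→ Q = 22.80·(101.0 − 18)/(18 − 0) = 105.1 L/s.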